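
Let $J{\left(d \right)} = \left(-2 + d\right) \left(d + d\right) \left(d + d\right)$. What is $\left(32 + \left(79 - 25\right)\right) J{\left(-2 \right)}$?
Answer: $-5504$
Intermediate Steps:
$J{\left(d \right)} = 4 d^{2} \left(-2 + d\right)$ ($J{\left(d \right)} = \left(-2 + d\right) 2 d 2 d = \left(-2 + d\right) 4 d^{2} = 4 d^{2} \left(-2 + d\right)$)
$\left(32 + \left(79 - 25\right)\right) J{\left(-2 \right)} = \left(32 + \left(79 - 25\right)\right) 4 \left(-2\right)^{2} \left(-2 - 2\right) = \left(32 + \left(79 - 25\right)\right) 4 \cdot 4 \left(-4\right) = \left(32 + 54\right) \left(-64\right) = 86 \left(-64\right) = -5504$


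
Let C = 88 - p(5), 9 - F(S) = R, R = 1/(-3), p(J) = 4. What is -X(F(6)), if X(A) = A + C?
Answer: -280/3 ≈ -93.333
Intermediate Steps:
R = -⅓ ≈ -0.33333
F(S) = 28/3 (F(S) = 9 - 1*(-⅓) = 9 + ⅓ = 28/3)
C = 84 (C = 88 - 1*4 = 88 - 4 = 84)
X(A) = 84 + A (X(A) = A + 84 = 84 + A)
-X(F(6)) = -(84 + 28/3) = -1*280/3 = -280/3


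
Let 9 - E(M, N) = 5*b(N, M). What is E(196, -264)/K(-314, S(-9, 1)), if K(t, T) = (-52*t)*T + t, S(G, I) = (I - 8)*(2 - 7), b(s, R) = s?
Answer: 1329/571166 ≈ 0.0023268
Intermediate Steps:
S(G, I) = 40 - 5*I (S(G, I) = (-8 + I)*(-5) = 40 - 5*I)
E(M, N) = 9 - 5*N
K(t, T) = t - 52*T*t (K(t, T) = -52*T*t + t = t - 52*T*t)
E(196, -264)/K(-314, S(-9, 1)) = (9 - 5*(-264))/((-314*(1 - 52*(40 - 5*1)))) = (9 + 1320)/((-314*(1 - 52*(40 - 5)))) = 1329/((-314*(1 - 52*35))) = 1329/((-314*(1 - 1820))) = 1329/((-314*(-1819))) = 1329/571166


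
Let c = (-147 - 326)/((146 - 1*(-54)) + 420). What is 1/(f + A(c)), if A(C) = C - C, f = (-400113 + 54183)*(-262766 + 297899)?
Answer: -1/12153558690 ≈ -8.2280e-11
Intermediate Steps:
c = -473/620 (c = -473/((146 + 54) + 420) = -473/(200 + 420) = -473/620 ≈ -0.76290)
f = -12153558690 (f = -345930*35133 = -12153558690)
A(C) = 0
1/(f + A(c)) = 1/(-12153558690 + 0) = 1/(-12153558690) = -1/12153558690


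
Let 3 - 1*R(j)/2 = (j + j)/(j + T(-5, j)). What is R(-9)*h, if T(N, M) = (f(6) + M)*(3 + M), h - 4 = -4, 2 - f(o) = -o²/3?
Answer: 0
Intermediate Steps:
f(o) = 2 + o²/3 (f(o) = 2 - (-o²)/3 = 2 - (-1)*o²/3 = 2 + o²/3)
h = 0 (h = 4 - 4 = 0)
T(N, M) = (3 + M)*(14 + M) (T(N, M) = ((2 + (⅓)*6²) + M)*(3 + M) = ((2 + (⅓)*36) + M)*(3 + M) = ((2 + 12) + M)*(3 + M) = (14 + M)*(3 + M) = (3 + M)*(14 + M))
R(j) = 6 - 4*j/(42 + j² + 18*j) (R(j) = 6 - 2*(j + j)/(j + (42 + j² + 17*j)) = 6 - 2*2*j/(42 + j² + 18*j) = 6 - 4*j/(42 + j² + 18*j))
R(-9)*h = (2*(126 + 3*(-9)² + 52*(-9))/(42 + (-9)² + 18*(-9)))*0 = (2*(126 + 3*81 - 468)/(42 + 81 - 162))*0 = (2*(126 + 243 - 468)/(-39))*0 = (2*(-1/39)*(-99))*0 = (66/13)*0 = 0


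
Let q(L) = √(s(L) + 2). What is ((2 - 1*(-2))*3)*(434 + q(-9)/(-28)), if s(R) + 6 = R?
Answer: 5208 - 3*I*√13/7 ≈ 5208.0 - 1.5452*I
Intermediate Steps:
s(R) = -6 + R
q(L) = √(-4 + L) (q(L) = √((-6 + L) + 2) = √(-4 + L))
((2 - 1*(-2))*3)*(434 + q(-9)/(-28)) = ((2 - 1*(-2))*3)*(434 + √(-4 - 9)/(-28)) = ((2 + 2)*3)*(434 + √(-13)*(-1/28)) = (4*3)*(434 + (I*√13)*(-1/28)) = 12*(434 - I*√13/28) = 5208 - 3*I*√13/7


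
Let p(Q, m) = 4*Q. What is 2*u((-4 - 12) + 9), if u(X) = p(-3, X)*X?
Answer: 168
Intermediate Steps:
u(X) = -12*X (u(X) = (4*(-3))*X = -12*X)
2*u((-4 - 12) + 9) = 2*(-12*((-4 - 12) + 9)) = 2*(-12*(-16 + 9)) = 2*(-12*(-7)) = 2*84 = 168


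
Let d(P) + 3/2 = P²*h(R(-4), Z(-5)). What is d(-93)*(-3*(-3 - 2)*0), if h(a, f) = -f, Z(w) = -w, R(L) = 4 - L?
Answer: 0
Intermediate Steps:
d(P) = -3/2 - 5*P² (d(P) = -3/2 + P²*(-(-1)*(-5)) = -3/2 + P²*(-1*5) = -3/2 + P²*(-5) = -3/2 - 5*P²)
d(-93)*(-3*(-3 - 2)*0) = (-3/2 - 5*(-93)²)*(-3*(-3 - 2)*0) = (-3/2 - 5*8649)*(-(-15)*0) = (-3/2 - 43245)*(-3*0) = -86493/2*0 = 0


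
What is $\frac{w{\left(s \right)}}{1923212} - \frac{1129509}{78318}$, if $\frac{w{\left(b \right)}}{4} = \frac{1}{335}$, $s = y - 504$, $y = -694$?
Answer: $- \frac{20214321187803}{1401622481510} \approx -14.422$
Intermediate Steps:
$s = -1198$ ($s = -694 - 504 = -1198$)
$w{\left(b \right)} = \frac{4}{335}$
$\frac{w{\left(s \right)}}{1923212} - \frac{1129509}{78318} = \frac{4}{335 \cdot 1923212} - \frac{1129509}{78318} = \frac{4}{335} \cdot \frac{1}{1923212} - \frac{125501}{8702} = \frac{1}{161069005} - \frac{125501}{8702} = - \frac{20214321187803}{1401622481510}$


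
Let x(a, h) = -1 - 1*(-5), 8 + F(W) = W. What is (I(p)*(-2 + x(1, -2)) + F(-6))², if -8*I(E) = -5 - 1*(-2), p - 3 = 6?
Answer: 2809/16 ≈ 175.56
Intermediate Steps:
p = 9 (p = 3 + 6 = 9)
F(W) = -8 + W
I(E) = 3/8 (I(E) = -(-5 - 1*(-2))/8 = -(-5 + 2)/8 = -⅛*(-3) = 3/8)
x(a, h) = 4 (x(a, h) = -1 + 5 = 4)
(I(p)*(-2 + x(1, -2)) + F(-6))² = (3*(-2 + 4)/8 + (-8 - 6))² = ((3/8)*2 - 14)² = (¾ - 14)² = (-53/4)² = 2809/16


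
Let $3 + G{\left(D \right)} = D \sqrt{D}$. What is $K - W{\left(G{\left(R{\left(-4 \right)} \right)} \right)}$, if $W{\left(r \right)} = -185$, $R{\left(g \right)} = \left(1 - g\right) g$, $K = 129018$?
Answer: $129203$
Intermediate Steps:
$R{\left(g \right)} = g \left(1 - g\right)$
$G{\left(D \right)} = -3 + D^{\frac{3}{2}}$ ($G{\left(D \right)} = -3 + D \sqrt{D} = -3 + D^{\frac{3}{2}}$)
$K - W{\left(G{\left(R{\left(-4 \right)} \right)} \right)} = 129018 - -185 = 129018 + 185 = 129203$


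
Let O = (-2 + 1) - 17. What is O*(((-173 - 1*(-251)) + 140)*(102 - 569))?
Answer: 1832508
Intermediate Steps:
O = -18 (O = -1 - 17 = -18)
O*(((-173 - 1*(-251)) + 140)*(102 - 569)) = -18*((-173 - 1*(-251)) + 140)*(102 - 569) = -18*((-173 + 251) + 140)*(-467) = -18*(78 + 140)*(-467) = -3924*(-467) = -18*(-101806) = 1832508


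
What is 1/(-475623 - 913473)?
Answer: -1/1389096 ≈ -7.1989e-7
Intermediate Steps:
1/(-475623 - 913473) = 1/(-1389096) = -1/1389096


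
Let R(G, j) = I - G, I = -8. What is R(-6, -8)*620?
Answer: -1240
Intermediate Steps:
R(G, j) = -8 - G
R(-6, -8)*620 = (-8 - 1*(-6))*620 = (-8 + 6)*620 = -2*620 = -1240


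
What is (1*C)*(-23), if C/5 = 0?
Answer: 0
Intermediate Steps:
C = 0 (C = 5*0 = 0)
(1*C)*(-23) = (1*0)*(-23) = 0*(-23) = 0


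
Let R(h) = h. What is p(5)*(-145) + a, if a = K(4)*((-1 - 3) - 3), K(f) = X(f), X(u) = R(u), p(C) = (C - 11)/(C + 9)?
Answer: 239/7 ≈ 34.143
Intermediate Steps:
p(C) = (-11 + C)/(9 + C)
X(u) = u
K(f) = f
a = -28 (a = 4*((-1 - 3) - 3) = 4*(-4 - 3) = 4*(-7) = -28)
p(5)*(-145) + a = ((-11 + 5)/(9 + 5))*(-145) - 28 = (-6/14)*(-145) - 28 = ((1/14)*(-6))*(-145) - 28 = -3/7*(-145) - 28 = 435/7 - 28 = 239/7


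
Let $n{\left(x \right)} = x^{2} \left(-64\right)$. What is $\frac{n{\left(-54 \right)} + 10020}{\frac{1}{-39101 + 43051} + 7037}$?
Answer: $- \frac{697585800}{27796151} \approx -25.096$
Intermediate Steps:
$n{\left(x \right)} = - 64 x^{2}$
$\frac{n{\left(-54 \right)} + 10020}{\frac{1}{-39101 + 43051} + 7037} = \frac{- 64 \left(-54\right)^{2} + 10020}{\frac{1}{-39101 + 43051} + 7037} = \frac{\left(-64\right) 2916 + 10020}{\frac{1}{3950} + 7037} = \frac{-186624 + 10020}{\frac{1}{3950} + 7037} = - \frac{176604}{\frac{27796151}{3950}} = \left(-176604\right) \frac{3950}{27796151} = - \frac{697585800}{27796151}$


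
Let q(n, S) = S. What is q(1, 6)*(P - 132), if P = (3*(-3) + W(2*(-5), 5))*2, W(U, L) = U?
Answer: -1020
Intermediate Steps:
P = -38 (P = (3*(-3) + 2*(-5))*2 = (-9 - 10)*2 = -19*2 = -38)
q(1, 6)*(P - 132) = 6*(-38 - 132) = 6*(-170) = -1020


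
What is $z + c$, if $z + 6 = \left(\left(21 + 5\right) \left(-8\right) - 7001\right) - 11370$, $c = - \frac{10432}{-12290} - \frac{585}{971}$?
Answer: $- \frac{110891415164}{5966795} \approx -18585.0$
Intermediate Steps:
$c = \frac{1469911}{5966795}$ ($c = \left(-10432\right) \left(- \frac{1}{12290}\right) - \frac{585}{971} = \frac{5216}{6145} - \frac{585}{971} = \frac{1469911}{5966795} \approx 0.24635$)
$z = -18585$ ($z = -6 - \left(18371 - \left(21 + 5\right) \left(-8\right)\right) = -6 + \left(\left(26 \left(-8\right) - 7001\right) - 11370\right) = -6 - 18579 = -18585$)
$z + c = -18585 + \frac{1469911}{5966795} = - \frac{110891415164}{5966795}$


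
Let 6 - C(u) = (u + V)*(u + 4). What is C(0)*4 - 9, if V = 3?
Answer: -33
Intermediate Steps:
C(u) = 6 - (3 + u)*(4 + u) (C(u) = 6 - (u + 3)*(u + 4) = 6 - (3 + u)*(4 + u))
C(0)*4 - 9 = (-6 - 1*0² - 7*0)*4 - 9 = (-6 - 1*0 + 0)*4 - 9 = (-6 + 0 + 0)*4 - 9 = -6*4 - 9 = -24 - 9 = -33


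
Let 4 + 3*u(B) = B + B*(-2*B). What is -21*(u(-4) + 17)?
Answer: -77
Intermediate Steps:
u(B) = -4/3 - 2*B²/3 + B/3 (u(B) = -4/3 + (B + B*(-2*B))/3 = -4/3 + (B - 2*B²)/3 = -4/3 + (-2*B²/3 + B/3) = -4/3 - 2*B²/3 + B/3)
-21*(u(-4) + 17) = -21*((-4/3 - ⅔*(-4)² + (⅓)*(-4)) + 17) = -21*((-4/3 - ⅔*16 - 4/3) + 17) = -21*((-4/3 - 32/3 - 4/3) + 17) = -21*(-40/3 + 17) = -21*11/3 = -77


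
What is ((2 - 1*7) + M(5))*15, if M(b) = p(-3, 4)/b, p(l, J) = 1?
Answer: -72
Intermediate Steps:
M(b) = 1/b
((2 - 1*7) + M(5))*15 = ((2 - 1*7) + 1/5)*15 = ((2 - 7) + ⅕)*15 = (-5 + ⅕)*15 = -24/5*15 = -72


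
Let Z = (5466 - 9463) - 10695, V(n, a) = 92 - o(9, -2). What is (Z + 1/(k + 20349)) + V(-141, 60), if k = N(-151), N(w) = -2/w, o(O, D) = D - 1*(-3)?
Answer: -44864507150/3072701 ≈ -14601.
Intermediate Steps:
o(O, D) = 3 + D (o(O, D) = D + 3 = 3 + D)
V(n, a) = 91 (V(n, a) = 92 - (3 - 2) = 92 - 1*1 = 92 - 1 = 91)
k = 2/151 (k = -2/(-151) = -2*(-1/151) = 2/151 ≈ 0.013245)
Z = -14692 (Z = -3997 - 10695 = -14692)
(Z + 1/(k + 20349)) + V(-141, 60) = (-14692 + 1/(2/151 + 20349)) + 91 = (-14692 + 1/(3072701/151)) + 91 = (-14692 + 151/3072701) + 91 = -45144122941/3072701 + 91 = -44864507150/3072701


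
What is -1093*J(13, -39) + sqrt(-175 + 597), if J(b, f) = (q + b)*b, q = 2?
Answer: -213135 + sqrt(422) ≈ -2.1311e+5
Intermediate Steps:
J(b, f) = b*(2 + b) (J(b, f) = (2 + b)*b = b*(2 + b))
-1093*J(13, -39) + sqrt(-175 + 597) = -14209*(2 + 13) + sqrt(-175 + 597) = -14209*15 + sqrt(422) = -1093*195 + sqrt(422) = -213135 + sqrt(422)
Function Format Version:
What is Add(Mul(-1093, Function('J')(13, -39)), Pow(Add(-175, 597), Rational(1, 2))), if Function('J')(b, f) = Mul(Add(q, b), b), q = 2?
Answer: Add(-213135, Pow(422, Rational(1, 2))) ≈ -2.1311e+5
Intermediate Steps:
Function('J')(b, f) = Mul(b, Add(2, b)) (Function('J')(b, f) = Mul(Add(2, b), b) = Mul(b, Add(2, b)))
Add(Mul(-1093, Function('J')(13, -39)), Pow(Add(-175, 597), Rational(1, 2))) = Add(Mul(-1093, Mul(13, Add(2, 13))), Pow(Add(-175, 597), Rational(1, 2))) = Add(Mul(-1093, Mul(13, 15)), Pow(422, Rational(1, 2))) = Add(Mul(-1093, 195), Pow(422, Rational(1, 2))) = Add(-213135, Pow(422, Rational(1, 2)))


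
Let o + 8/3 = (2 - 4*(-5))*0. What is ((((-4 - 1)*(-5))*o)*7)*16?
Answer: -22400/3 ≈ -7466.7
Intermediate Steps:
o = -8/3 (o = -8/3 + (2 - 4*(-5))*0 = -8/3 + (2 + 20)*0 = -8/3 + 22*0 = -8/3 + 0 = -8/3 ≈ -2.6667)
((((-4 - 1)*(-5))*o)*7)*16 = ((((-4 - 1)*(-5))*(-8/3))*7)*16 = ((-5*(-5)*(-8/3))*7)*16 = ((25*(-8/3))*7)*16 = -200/3*7*16 = -1400/3*16 = -22400/3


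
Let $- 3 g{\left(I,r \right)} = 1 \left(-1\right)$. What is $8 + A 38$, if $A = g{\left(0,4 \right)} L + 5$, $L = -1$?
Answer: $\frac{556}{3} \approx 185.33$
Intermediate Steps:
$g{\left(I,r \right)} = \frac{1}{3}$ ($g{\left(I,r \right)} = - \frac{1 \left(-1\right)}{3} = \left(- \frac{1}{3}\right) \left(-1\right) = \frac{1}{3}$)
$A = \frac{14}{3}$ ($A = \frac{1}{3} \left(-1\right) + 5 = - \frac{1}{3} + 5 = \frac{14}{3} \approx 4.6667$)
$8 + A 38 = 8 + \frac{14}{3} \cdot 38 = 8 + \frac{532}{3} = \frac{556}{3}$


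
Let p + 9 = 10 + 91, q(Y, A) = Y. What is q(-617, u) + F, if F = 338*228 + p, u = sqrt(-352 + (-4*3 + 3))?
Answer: 76539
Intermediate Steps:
u = 19*I (u = sqrt(-352 + (-12 + 3)) = sqrt(-352 - 9) = sqrt(-361) = 19*I ≈ 19.0*I)
p = 92 (p = -9 + (10 + 91) = -9 + 101 = 92)
F = 77156 (F = 338*228 + 92 = 77064 + 92 = 77156)
q(-617, u) + F = -617 + 77156 = 76539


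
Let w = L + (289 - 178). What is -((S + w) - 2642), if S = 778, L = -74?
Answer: 1827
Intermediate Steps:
w = 37 (w = -74 + (289 - 178) = -74 + 111 = 37)
-((S + w) - 2642) = -((778 + 37) - 2642) = -(815 - 2642) = -1*(-1827) = 1827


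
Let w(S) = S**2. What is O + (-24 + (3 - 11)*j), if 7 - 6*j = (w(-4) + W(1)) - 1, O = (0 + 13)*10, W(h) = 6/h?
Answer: 374/3 ≈ 124.67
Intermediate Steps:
O = 130 (O = 13*10 = 130)
j = -7/3 (j = 7/6 - (((-4)**2 + 6/1) - 1)/6 = 7/6 - ((16 + 6*1) - 1)/6 = 7/6 - ((16 + 6) - 1)/6 = 7/6 - (22 - 1)/6 = 7/6 - 1/6*21 = 7/6 - 7/2 = -7/3 ≈ -2.3333)
O + (-24 + (3 - 11)*j) = 130 + (-24 + (3 - 11)*(-7/3)) = 130 + (-24 - 8*(-7/3)) = 130 + (-24 + 56/3) = 130 - 16/3 = 374/3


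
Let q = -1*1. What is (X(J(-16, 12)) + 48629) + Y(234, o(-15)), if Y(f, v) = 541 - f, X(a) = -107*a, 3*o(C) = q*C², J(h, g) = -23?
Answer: 51397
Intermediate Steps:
q = -1
o(C) = -C²/3 (o(C) = (-C²)/3 = -C²/3)
(X(J(-16, 12)) + 48629) + Y(234, o(-15)) = (-107*(-23) + 48629) + (541 - 1*234) = (2461 + 48629) + (541 - 234) = 51090 + 307 = 51397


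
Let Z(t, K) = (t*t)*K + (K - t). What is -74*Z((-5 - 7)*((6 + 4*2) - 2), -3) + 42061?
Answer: 4635019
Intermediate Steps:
Z(t, K) = K - t + K*t² (Z(t, K) = t²*K + (K - t) = K*t² + (K - t) = K - t + K*t²)
-74*Z((-5 - 7)*((6 + 4*2) - 2), -3) + 42061 = -74*(-3 - (-5 - 7)*((6 + 4*2) - 2) - 3*(-5 - 7)²*((6 + 4*2) - 2)²) + 42061 = -74*(-3 - (-12)*((6 + 8) - 2) - 3*144*((6 + 8) - 2)²) + 42061 = -74*(-3 - (-12)*(14 - 2) - 3*144*(14 - 2)²) + 42061 = -74*(-3 - (-12)*12 - 3*(-12*12)²) + 42061 = -74*(-3 - 1*(-144) - 3*(-144)²) + 42061 = -74*(-3 + 144 - 3*20736) + 42061 = -74*(-3 + 144 - 62208) + 42061 = -74*(-62067) + 42061 = 4592958 + 42061 = 4635019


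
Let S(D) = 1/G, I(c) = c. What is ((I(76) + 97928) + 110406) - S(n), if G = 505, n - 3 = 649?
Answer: 105247049/505 ≈ 2.0841e+5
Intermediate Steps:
n = 652 (n = 3 + 649 = 652)
S(D) = 1/505
((I(76) + 97928) + 110406) - S(n) = ((76 + 97928) + 110406) - 1*1/505 = (98004 + 110406) - 1/505 = 208410 - 1/505 = 105247049/505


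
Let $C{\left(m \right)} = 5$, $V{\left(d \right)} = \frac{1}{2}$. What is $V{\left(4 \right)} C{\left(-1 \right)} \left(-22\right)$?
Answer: $-55$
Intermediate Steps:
$V{\left(d \right)} = \frac{1}{2}$
$V{\left(4 \right)} C{\left(-1 \right)} \left(-22\right) = \frac{1}{2} \cdot 5 \left(-22\right) = \frac{5}{2} \left(-22\right) = -55$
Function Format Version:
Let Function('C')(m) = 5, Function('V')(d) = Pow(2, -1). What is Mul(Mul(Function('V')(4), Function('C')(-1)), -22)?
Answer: -55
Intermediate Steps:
Function('V')(d) = Rational(1, 2)
Mul(Mul(Function('V')(4), Function('C')(-1)), -22) = Mul(Mul(Rational(1, 2), 5), -22) = Mul(Rational(5, 2), -22) = -55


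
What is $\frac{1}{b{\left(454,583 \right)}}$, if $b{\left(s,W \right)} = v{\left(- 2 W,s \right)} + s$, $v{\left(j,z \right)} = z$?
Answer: $\frac{1}{908} \approx 0.0011013$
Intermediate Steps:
$b{\left(s,W \right)} = 2 s$ ($b{\left(s,W \right)} = s + s = 2 s$)
$\frac{1}{b{\left(454,583 \right)}} = \frac{1}{2 \cdot 454} = \frac{1}{908}$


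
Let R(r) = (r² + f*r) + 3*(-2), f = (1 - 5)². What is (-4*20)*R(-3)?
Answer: 3600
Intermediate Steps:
f = 16 (f = (-4)² = 16)
R(r) = -6 + r² + 16*r (R(r) = (r² + 16*r) + 3*(-2) = (r² + 16*r) - 6 = -6 + r² + 16*r)
(-4*20)*R(-3) = (-4*20)*(-6 + (-3)² + 16*(-3)) = -80*(-6 + 9 - 48) = -80*(-45) = 3600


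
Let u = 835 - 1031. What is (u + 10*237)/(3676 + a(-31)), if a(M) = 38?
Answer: 1087/1857 ≈ 0.58535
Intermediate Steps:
u = -196
(u + 10*237)/(3676 + a(-31)) = (-196 + 10*237)/(3676 + 38) = (-196 + 2370)/3714 = 2174*(1/3714) = 1087/1857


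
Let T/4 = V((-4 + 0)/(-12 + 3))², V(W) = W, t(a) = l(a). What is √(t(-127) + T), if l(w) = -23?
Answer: I*√1799/9 ≈ 4.7127*I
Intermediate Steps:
t(a) = -23
T = 64/81 (T = 4*((-4 + 0)/(-12 + 3))² = 4*(-4/(-9))² = 4*(-4*(-⅑))² = 4*(4/9)² = 4*(16/81) = 64/81 ≈ 0.79012)
√(t(-127) + T) = √(-23 + 64/81) = √(-1799/81) = I*√1799/9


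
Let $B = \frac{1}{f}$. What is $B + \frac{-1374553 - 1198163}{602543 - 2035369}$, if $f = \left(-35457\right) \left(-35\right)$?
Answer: $\frac{1596364562623}{889064950935} \approx 1.7956$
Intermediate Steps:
$f = 1240995$
$B = \frac{1}{1240995} \approx 8.0581 \cdot 10^{-7}$
$B + \frac{-1374553 - 1198163}{602543 - 2035369} = \frac{1}{1240995} + \frac{-1374553 - 1198163}{602543 - 2035369} = \frac{1}{1240995} - \frac{2572716}{-1432826} = \frac{1}{1240995} - - \frac{1286358}{716413} = \frac{1}{1240995} + \frac{1286358}{716413} = \frac{1596364562623}{889064950935}$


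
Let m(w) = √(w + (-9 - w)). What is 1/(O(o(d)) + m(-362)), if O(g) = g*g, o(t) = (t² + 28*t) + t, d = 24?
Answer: 179776/290874691585 - I/872624074755 ≈ 6.1805e-7 - 1.146e-12*I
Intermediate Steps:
o(t) = t² + 29*t
m(w) = 3*I (m(w) = √(-9) = 3*I)
O(g) = g²
1/(O(o(d)) + m(-362)) = 1/((24*(29 + 24))² + 3*I) = 1/((24*53)² + 3*I) = 1/(1272² + 3*I) = 1/(1617984 + 3*I) = (1617984 - 3*I)/2617872224265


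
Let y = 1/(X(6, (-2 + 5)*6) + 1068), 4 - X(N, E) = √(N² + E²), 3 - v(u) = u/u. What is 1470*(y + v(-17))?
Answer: 422389800/143603 + 2205*√10/287206 ≈ 2941.4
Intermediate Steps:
v(u) = 2 (v(u) = 3 - u/u = 3 - 1*1 = 3 - 1 = 2)
X(N, E) = 4 - √(E² + N²) (X(N, E) = 4 - √(N² + E²) = 4 - √(E² + N²))
y = 1/(1072 - 6*√10) (y = 1/((4 - √(((-2 + 5)*6)² + 6²)) + 1068) = 1/((4 - √((3*6)² + 36)) + 1068) = 1/((4 - √(18² + 36)) + 1068) = 1/((4 - √(324 + 36)) + 1068) = 1/((4 - √360) + 1068) = 1/((4 - 6*√10) + 1068) = 1/(1072 - 6*√10) ≈ 0.00094964)
1470*(y + v(-17)) = 1470*((134/143603 + 3*√10/574412) + 2) = 1470*(287340/143603 + 3*√10/574412) = 422389800/143603 + 2205*√10/287206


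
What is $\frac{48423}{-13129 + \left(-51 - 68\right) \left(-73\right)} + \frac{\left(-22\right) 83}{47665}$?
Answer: $- \frac{2316193387}{211727930} \approx -10.939$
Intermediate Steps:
$\frac{48423}{-13129 + \left(-51 - 68\right) \left(-73\right)} + \frac{\left(-22\right) 83}{47665} = \frac{48423}{-13129 - -8687} - \frac{1826}{47665} = \frac{48423}{-13129 + 8687} - \frac{1826}{47665} = \frac{48423}{-4442} - \frac{1826}{47665} = 48423 \left(- \frac{1}{4442}\right) - \frac{1826}{47665} = - \frac{48423}{4442} - \frac{1826}{47665} = - \frac{2316193387}{211727930}$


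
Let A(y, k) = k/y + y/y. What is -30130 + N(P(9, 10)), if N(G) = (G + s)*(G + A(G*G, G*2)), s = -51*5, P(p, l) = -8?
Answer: -112893/4 ≈ -28223.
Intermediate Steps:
A(y, k) = 1 + k/y (A(y, k) = k/y + 1 = 1 + k/y)
s = -255
N(G) = (-255 + G)*(G + (G**2 + 2*G)/G**2) (N(G) = (G - 255)*(G + (G*2 + G*G)/((G*G))) = (-255 + G)*(G + (2*G + G**2)/(G**2)) = (-255 + G)*(G + (G**2 + 2*G)/G**2))
-30130 + N(P(9, 10)) = -30130 + (-253 + (-8)**2 - 510/(-8) - 254*(-8)) = -30130 + (-253 + 64 - 510*(-1/8) + 2032) = -30130 + (-253 + 64 + 255/4 + 2032) = -30130 + 7627/4 = -112893/4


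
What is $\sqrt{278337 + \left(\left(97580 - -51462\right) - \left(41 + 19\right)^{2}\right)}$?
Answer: $\sqrt{423779} \approx 650.98$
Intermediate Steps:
$\sqrt{278337 + \left(\left(97580 - -51462\right) - \left(41 + 19\right)^{2}\right)} = \sqrt{278337 + \left(\left(97580 + 51462\right) - 60^{2}\right)} = \sqrt{278337 + \left(149042 - 3600\right)} = \sqrt{278337 + 145442} = \sqrt{423779}$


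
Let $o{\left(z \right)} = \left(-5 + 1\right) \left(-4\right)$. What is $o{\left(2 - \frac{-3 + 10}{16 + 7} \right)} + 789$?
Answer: $805$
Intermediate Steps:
$o{\left(z \right)} = 16$ ($o{\left(z \right)} = \left(-4\right) \left(-4\right) = 16$)
$o{\left(2 - \frac{-3 + 10}{16 + 7} \right)} + 789 = 16 + 789 = 805$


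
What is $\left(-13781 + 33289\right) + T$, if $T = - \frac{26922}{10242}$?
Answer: $\frac{33295669}{1707} \approx 19505.0$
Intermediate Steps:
$T = - \frac{4487}{1707}$ ($T = \left(-26922\right) \frac{1}{10242} = - \frac{4487}{1707} \approx -2.6286$)
$\left(-13781 + 33289\right) + T = \left(-13781 + 33289\right) - \frac{4487}{1707} = 19508 - \frac{4487}{1707} = \frac{33295669}{1707}$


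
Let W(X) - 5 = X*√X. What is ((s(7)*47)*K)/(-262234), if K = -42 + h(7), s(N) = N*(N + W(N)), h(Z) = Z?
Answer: 9870/18731 + 11515*√7/37462 ≈ 1.3402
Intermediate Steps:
W(X) = 5 + X^(3/2) (W(X) = 5 + X*√X = 5 + X^(3/2))
s(N) = N*(5 + N + N^(3/2)) (s(N) = N*(N + (5 + N^(3/2))) = N*(5 + N + N^(3/2)))
K = -35 (K = -42 + 7 = -35)
((s(7)*47)*K)/(-262234) = (((7*(5 + 7 + 7^(3/2)))*47)*(-35))/(-262234) = (((7*(5 + 7 + 7*√7))*47)*(-35))*(-1/262234) = (((7*(12 + 7*√7))*47)*(-35))*(-1/262234) = (((84 + 49*√7)*47)*(-35))*(-1/262234) = ((3948 + 2303*√7)*(-35))*(-1/262234) = (-138180 - 80605*√7)*(-1/262234) = 9870/18731 + 11515*√7/37462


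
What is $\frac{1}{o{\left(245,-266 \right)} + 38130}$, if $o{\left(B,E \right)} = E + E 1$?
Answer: $\frac{1}{37598} \approx 2.6597 \cdot 10^{-5}$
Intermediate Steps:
$o{\left(B,E \right)} = 2 E$ ($o{\left(B,E \right)} = E + E = 2 E$)
$\frac{1}{o{\left(245,-266 \right)} + 38130} = \frac{1}{2 \left(-266\right) + 38130} = \frac{1}{-532 + 38130} = \frac{1}{37598}$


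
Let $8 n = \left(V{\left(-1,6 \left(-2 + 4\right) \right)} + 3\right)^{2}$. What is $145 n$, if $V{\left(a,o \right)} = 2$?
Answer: $\frac{3625}{8} \approx 453.13$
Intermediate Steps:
$n = \frac{25}{8}$ ($n = \frac{\left(2 + 3\right)^{2}}{8} = \frac{5^{2}}{8} = \frac{1}{8} \cdot 25 = \frac{25}{8} \approx 3.125$)
$145 n = 145 \cdot \frac{25}{8} = \frac{3625}{8}$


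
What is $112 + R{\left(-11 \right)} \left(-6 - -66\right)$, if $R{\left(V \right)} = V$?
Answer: $-548$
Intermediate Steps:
$112 + R{\left(-11 \right)} \left(-6 - -66\right) = 112 - 11 \left(-6 - -66\right) = 112 - 11 \left(-6 + 66\right) = 112 - 660 = -548$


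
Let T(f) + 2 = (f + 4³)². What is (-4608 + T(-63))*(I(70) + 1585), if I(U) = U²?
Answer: -29889365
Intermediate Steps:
T(f) = -2 + (64 + f)² (T(f) = -2 + (f + 4³)² = -2 + (f + 64)² = -2 + (64 + f)²)
(-4608 + T(-63))*(I(70) + 1585) = (-4608 + (-2 + (64 - 63)²))*(70² + 1585) = (-4608 + (-2 + 1²))*(4900 + 1585) = (-4608 + (-2 + 1))*6485 = (-4608 - 1)*6485 = -4609*6485 = -29889365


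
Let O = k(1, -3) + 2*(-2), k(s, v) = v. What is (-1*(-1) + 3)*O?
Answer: -28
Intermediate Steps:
O = -7 (O = -3 + 2*(-2) = -3 - 4 = -7)
(-1*(-1) + 3)*O = (-1*(-1) + 3)*(-7) = (1 + 3)*(-7) = 4*(-7) = -28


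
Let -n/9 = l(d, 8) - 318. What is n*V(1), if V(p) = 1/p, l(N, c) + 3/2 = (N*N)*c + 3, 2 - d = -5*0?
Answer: 5121/2 ≈ 2560.5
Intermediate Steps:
d = 2 (d = 2 - (-5)*0 = 2 - 1*0 = 2 + 0 = 2)
l(N, c) = 3/2 + c*N² (l(N, c) = -3/2 + ((N*N)*c + 3) = -3/2 + (N²*c + 3) = -3/2 + (c*N² + 3) = -3/2 + (3 + c*N²) = 3/2 + c*N²)
n = 5121/2 (n = -9*((3/2 + 8*2²) - 318) = -9*((3/2 + 8*4) - 318) = -9*((3/2 + 32) - 318) = -9*(67/2 - 318) = -9*(-569/2) = 5121/2 ≈ 2560.5)
n*V(1) = (5121/2)/1 = (5121/2)*1 = 5121/2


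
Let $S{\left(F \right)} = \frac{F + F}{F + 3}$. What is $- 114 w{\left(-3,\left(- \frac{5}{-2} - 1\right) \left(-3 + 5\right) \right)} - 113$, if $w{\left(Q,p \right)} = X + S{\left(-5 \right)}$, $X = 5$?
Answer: $-1253$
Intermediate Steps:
$S{\left(F \right)} = \frac{2 F}{3 + F}$
$w{\left(Q,p \right)} = 10$ ($w{\left(Q,p \right)} = 5 + 2 \left(-5\right) \frac{1}{3 - 5} = 5 + 2 \left(-5\right) \frac{1}{-2} = 5 + 2 \left(-5\right) \left(- \frac{1}{2}\right) = 5 + 5 = 10$)
$- 114 w{\left(-3,\left(- \frac{5}{-2} - 1\right) \left(-3 + 5\right) \right)} - 113 = \left(-114\right) 10 - 113 = -1140 - 113 = -1253$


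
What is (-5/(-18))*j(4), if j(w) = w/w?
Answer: 5/18 ≈ 0.27778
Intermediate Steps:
j(w) = 1
(-5/(-18))*j(4) = -5/(-18)*1 = -5*(-1/18)*1 = (5/18)*1 = 5/18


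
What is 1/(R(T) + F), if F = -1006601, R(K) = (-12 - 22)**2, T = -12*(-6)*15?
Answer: -1/1005445 ≈ -9.9459e-7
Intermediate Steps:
T = 1080 (T = 72*15 = 1080)
R(K) = 1156 (R(K) = (-34)**2 = 1156)
1/(R(T) + F) = 1/(1156 - 1006601) = 1/(-1005445) = -1/1005445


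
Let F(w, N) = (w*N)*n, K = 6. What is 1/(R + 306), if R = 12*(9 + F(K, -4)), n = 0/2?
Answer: 1/414 ≈ 0.0024155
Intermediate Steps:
n = 0 (n = 0*(½) = 0)
F(w, N) = 0 (F(w, N) = (w*N)*0 = (N*w)*0 = 0)
R = 108 (R = 12*(9 + 0) = 12*9 = 108)
1/(R + 306) = 1/(108 + 306) = 1/414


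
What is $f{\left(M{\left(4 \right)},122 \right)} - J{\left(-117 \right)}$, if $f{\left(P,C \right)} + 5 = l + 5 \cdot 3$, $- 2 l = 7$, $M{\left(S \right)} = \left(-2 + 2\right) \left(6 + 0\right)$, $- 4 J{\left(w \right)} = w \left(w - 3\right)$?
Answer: $\frac{7033}{2} \approx 3516.5$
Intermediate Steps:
$J{\left(w \right)} = - \frac{w \left(-3 + w\right)}{4}$ ($J{\left(w \right)} = - \frac{w \left(w - 3\right)}{4} = - \frac{w \left(-3 + w\right)}{4}$)
$M{\left(S \right)} = 0$ ($M{\left(S \right)} = 0 \cdot 6 = 0$)
$l = - \frac{7}{2}$ ($l = \left(- \frac{1}{2}\right) 7 = - \frac{7}{2} \approx -3.5$)
$f{\left(P,C \right)} = \frac{13}{2}$ ($f{\left(P,C \right)} = -5 + \left(- \frac{7}{2} + 5 \cdot 3\right) = -5 + \left(- \frac{7}{2} + 15\right) = -5 + \frac{23}{2} = \frac{13}{2}$)
$f{\left(M{\left(4 \right)},122 \right)} - J{\left(-117 \right)} = \frac{13}{2} - \frac{1}{4} \left(-117\right) \left(3 - -117\right) = \frac{13}{2} - \frac{1}{4} \left(-117\right) \left(3 + 117\right) = \frac{13}{2} - \frac{1}{4} \left(-117\right) 120 = \frac{13}{2} - -3510 = \frac{13}{2} + 3510 = \frac{7033}{2}$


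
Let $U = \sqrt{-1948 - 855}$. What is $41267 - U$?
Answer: $41267 - i \sqrt{2803} \approx 41267.0 - 52.943 i$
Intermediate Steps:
$U = i \sqrt{2803}$ ($U = \sqrt{-2803} = i \sqrt{2803} \approx 52.943 i$)
$41267 - U = 41267 - i \sqrt{2803}$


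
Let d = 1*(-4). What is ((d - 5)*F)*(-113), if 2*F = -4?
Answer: -2034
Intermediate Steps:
F = -2 (F = (1/2)*(-4) = -2)
d = -4
((d - 5)*F)*(-113) = ((-4 - 5)*(-2))*(-113) = -9*(-2)*(-113) = 18*(-113) = -2034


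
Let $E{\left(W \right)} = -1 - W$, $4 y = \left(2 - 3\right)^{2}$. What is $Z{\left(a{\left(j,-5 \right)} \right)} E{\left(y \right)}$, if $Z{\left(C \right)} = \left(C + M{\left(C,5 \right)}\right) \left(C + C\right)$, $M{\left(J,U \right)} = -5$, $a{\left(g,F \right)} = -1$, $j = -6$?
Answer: $-15$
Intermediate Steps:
$y = \frac{1}{4}$ ($y = \frac{\left(2 - 3\right)^{2}}{4} = \frac{\left(-1\right)^{2}}{4} = \frac{1}{4} \cdot 1 = \frac{1}{4} \approx 0.25$)
$Z{\left(C \right)} = 2 C \left(-5 + C\right)$ ($Z{\left(C \right)} = \left(C - 5\right) \left(C + C\right) = \left(-5 + C\right) 2 C = 2 C \left(-5 + C\right)$)
$Z{\left(a{\left(j,-5 \right)} \right)} E{\left(y \right)} = 2 \left(-1\right) \left(-5 - 1\right) \left(-1 - \frac{1}{4}\right) = 2 \left(-1\right) \left(-6\right) \left(-1 - \frac{1}{4}\right) = 12 \left(- \frac{5}{4}\right) = -15$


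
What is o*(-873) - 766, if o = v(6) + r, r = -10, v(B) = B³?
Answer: -180604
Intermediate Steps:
o = 206 (o = 6³ - 10 = 216 - 10 = 206)
o*(-873) - 766 = 206*(-873) - 766 = -179838 - 766 = -180604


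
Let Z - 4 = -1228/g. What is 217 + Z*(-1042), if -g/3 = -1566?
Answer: -8641111/2349 ≈ -3678.6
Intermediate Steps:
g = 4698 (g = -3*(-1566) = 4698)
Z = 8782/2349 (Z = 4 - 1228/4698 = 4 - 1228*1/4698 = 4 - 614/2349 = 8782/2349 ≈ 3.7386)
217 + Z*(-1042) = 217 + (8782/2349)*(-1042) = 217 - 9150844/2349 = -8641111/2349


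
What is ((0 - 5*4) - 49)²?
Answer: 4761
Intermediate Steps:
((0 - 5*4) - 49)² = ((0 - 20) - 49)² = (-20 - 49)² = (-69)² = 4761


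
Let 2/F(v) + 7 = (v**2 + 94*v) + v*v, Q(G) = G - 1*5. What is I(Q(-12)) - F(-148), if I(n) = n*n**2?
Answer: -146844659/29889 ≈ -4913.0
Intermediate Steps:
Q(G) = -5 + G (Q(G) = G - 5 = -5 + G)
F(v) = 2/(-7 + 2*v**2 + 94*v) (F(v) = 2/(-7 + ((v**2 + 94*v) + v*v)) = 2/(-7 + ((v**2 + 94*v) + v**2)) = 2/(-7 + (2*v**2 + 94*v)) = 2/(-7 + 2*v**2 + 94*v))
I(n) = n**3
I(Q(-12)) - F(-148) = (-5 - 12)**3 - 2/(-7 + 2*(-148)**2 + 94*(-148)) = (-17)**3 - 2/(-7 + 2*21904 - 13912) = -4913 - 2/(-7 + 43808 - 13912) = -4913 - 2/29889 = -146844659/29889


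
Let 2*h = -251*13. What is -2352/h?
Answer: 4704/3263 ≈ 1.4416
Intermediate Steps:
h = -3263/2 (h = (-251*13)/2 = (½)*(-3263) = -3263/2 ≈ -1631.5)
-2352/h = -2352/(-3263/2) = -2352*(-2/3263) = 4704/3263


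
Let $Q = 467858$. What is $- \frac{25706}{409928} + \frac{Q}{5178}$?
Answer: $\frac{47913747139}{530651796} \approx 90.292$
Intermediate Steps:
$- \frac{25706}{409928} + \frac{Q}{5178} = - \frac{25706}{409928} + \frac{467858}{5178} = \left(-25706\right) \frac{1}{409928} + 467858 \cdot \frac{1}{5178} = - \frac{12853}{204964} + \frac{233929}{2589} = \frac{47913747139}{530651796}$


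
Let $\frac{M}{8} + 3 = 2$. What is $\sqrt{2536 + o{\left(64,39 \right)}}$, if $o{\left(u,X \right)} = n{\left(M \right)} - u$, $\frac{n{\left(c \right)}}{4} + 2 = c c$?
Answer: $4 \sqrt{170} \approx 52.154$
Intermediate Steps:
$M = -8$ ($M = -24 + 8 \cdot 2 = -24 + 16 = -8$)
$n{\left(c \right)} = -8 + 4 c^{2}$ ($n{\left(c \right)} = -8 + 4 c c = -8 + 4 c^{2}$)
$o{\left(u,X \right)} = 248 - u$ ($o{\left(u,X \right)} = \left(-8 + 4 \left(-8\right)^{2}\right) - u = \left(-8 + 4 \cdot 64\right) - u = \left(-8 + 256\right) - u = 248 - u$)
$\sqrt{2536 + o{\left(64,39 \right)}} = \sqrt{2536 + \left(248 - 64\right)} = \sqrt{2536 + 184} = \sqrt{2720} = 4 \sqrt{170}$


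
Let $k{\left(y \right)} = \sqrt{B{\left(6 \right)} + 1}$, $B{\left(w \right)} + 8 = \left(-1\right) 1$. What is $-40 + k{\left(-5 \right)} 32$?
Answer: $-40 + 64 i \sqrt{2} \approx -40.0 + 90.51 i$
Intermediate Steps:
$B{\left(w \right)} = -9$ ($B{\left(w \right)} = -8 - 1 = -9$)
$k{\left(y \right)} = 2 i \sqrt{2}$ ($k{\left(y \right)} = \sqrt{-9 + 1} = \sqrt{-8} = 2 i \sqrt{2}$)
$-40 + k{\left(-5 \right)} 32 = -40 + 2 i \sqrt{2} \cdot 32 = -40 + 64 i \sqrt{2}$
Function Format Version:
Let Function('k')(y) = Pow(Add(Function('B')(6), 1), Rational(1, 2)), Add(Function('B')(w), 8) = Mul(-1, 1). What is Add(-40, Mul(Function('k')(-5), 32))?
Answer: Add(-40, Mul(64, I, Pow(2, Rational(1, 2)))) ≈ Add(-40.000, Mul(90.510, I))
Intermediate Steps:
Function('B')(w) = -9 (Function('B')(w) = Add(-8, Mul(-1, 1)) = Add(-8, -1) = -9)
Function('k')(y) = Mul(2, I, Pow(2, Rational(1, 2))) (Function('k')(y) = Pow(Add(-9, 1), Rational(1, 2)) = Pow(-8, Rational(1, 2)) = Mul(2, I, Pow(2, Rational(1, 2))))
Add(-40, Mul(Function('k')(-5), 32)) = Add(-40, Mul(Mul(2, I, Pow(2, Rational(1, 2))), 32)) = Add(-40, Mul(64, I, Pow(2, Rational(1, 2))))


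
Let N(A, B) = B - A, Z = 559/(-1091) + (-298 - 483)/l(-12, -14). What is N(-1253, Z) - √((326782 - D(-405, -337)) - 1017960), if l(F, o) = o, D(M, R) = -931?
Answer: 19982567/15274 - I*√690247 ≈ 1308.3 - 830.81*I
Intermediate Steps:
Z = 844245/15274 (Z = 559/(-1091) + (-298 - 483)/(-14) = 559*(-1/1091) - 781*(-1/14) = -559/1091 + 781/14 = 844245/15274 ≈ 55.273)
N(-1253, Z) - √((326782 - D(-405, -337)) - 1017960) = (844245/15274 - 1*(-1253)) - √((326782 - 1*(-931)) - 1017960) = (844245/15274 + 1253) - √((326782 + 931) - 1017960) = 19982567/15274 - √(327713 - 1017960) = 19982567/15274 - √(-690247) = 19982567/15274 - I*√690247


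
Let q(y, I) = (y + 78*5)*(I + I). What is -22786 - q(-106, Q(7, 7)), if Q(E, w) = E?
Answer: -26762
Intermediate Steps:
q(y, I) = 2*I*(390 + y) (q(y, I) = (y + 390)*(2*I) = (390 + y)*(2*I) = 2*I*(390 + y))
-22786 - q(-106, Q(7, 7)) = -22786 - 2*7*(390 - 106) = -22786 - 2*7*284 = -22786 - 1*3976 = -22786 - 3976 = -26762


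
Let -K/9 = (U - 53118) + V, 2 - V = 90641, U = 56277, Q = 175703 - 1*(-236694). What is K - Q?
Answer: 374923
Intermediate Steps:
Q = 412397 (Q = 175703 + 236694 = 412397)
V = -90639 (V = 2 - 1*90641 = 2 - 90641 = -90639)
K = 787320 (K = -9*((56277 - 53118) - 90639) = -9*(3159 - 90639) = -9*(-87480) = 787320)
K - Q = 787320 - 1*412397 = 787320 - 412397 = 374923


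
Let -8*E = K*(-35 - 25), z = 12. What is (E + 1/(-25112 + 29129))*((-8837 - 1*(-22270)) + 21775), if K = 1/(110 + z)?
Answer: 177504066/81679 ≈ 2173.2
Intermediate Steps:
K = 1/122 (K = 1/(110 + 12) = 1/122 ≈ 0.0081967)
E = 15/244 (E = -(-35 - 25)/976 = -(-60)/976 = -⅛*(-30/61) = 15/244 ≈ 0.061475)
(E + 1/(-25112 + 29129))*((-8837 - 1*(-22270)) + 21775) = (15/244 + 1/(-25112 + 29129))*((-8837 - 1*(-22270)) + 21775) = (15/244 + 1/4017)*((-8837 + 22270) + 21775) = (15/244 + 1/4017)*(13433 + 21775) = (60499/980148)*35208 = 177504066/81679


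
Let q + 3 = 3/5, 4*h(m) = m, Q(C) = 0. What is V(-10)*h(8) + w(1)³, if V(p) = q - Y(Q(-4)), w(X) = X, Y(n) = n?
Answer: -19/5 ≈ -3.8000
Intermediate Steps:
h(m) = m/4
q = -12/5 (q = -3 + 3/5 = -3 + 3*(⅕) = -3 + ⅗ = -12/5 ≈ -2.4000)
V(p) = -12/5 (V(p) = -12/5 - 1*0 = -12/5 + 0 = -12/5)
V(-10)*h(8) + w(1)³ = -3*8/5 + 1³ = -12/5*2 + 1 = -24/5 + 1 = -19/5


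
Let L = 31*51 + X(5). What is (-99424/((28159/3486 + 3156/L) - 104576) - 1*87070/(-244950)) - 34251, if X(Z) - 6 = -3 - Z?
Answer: -482874004867720028326/14098637170431165 ≈ -34250.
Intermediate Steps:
X(Z) = 3 - Z (X(Z) = 6 + (-3 - Z) = 3 - Z)
L = 1579 (L = 31*51 + (3 - 1*5) = 1581 + (3 - 5) = 1581 - 2 = 1579)
(-99424/((28159/3486 + 3156/L) - 104576) - 1*87070/(-244950)) - 34251 = (-99424/((28159/3486 + 3156/1579) - 104576) - 1*87070/(-244950)) - 34251 = (-99424/((28159*(1/3486) + 3156*(1/1579)) - 104576) - 87070*(-1/244950)) - 34251 = (-99424/((28159/3486 + 3156/1579) - 104576) + 8707/24495) - 34251 = (-99424/(55464877/5504394 - 104576) + 8707/24495) - 34251 = (-99424/(-575572042067/5504394) + 8707/24495) - 34251 = (-99424*(-5504394/575572042067) + 8707/24495) - 34251 = (547268869056/575572042067 + 8707/24495) - 34251 = 18416856717804089/14098637170431165 - 34251 = -482874004867720028326/14098637170431165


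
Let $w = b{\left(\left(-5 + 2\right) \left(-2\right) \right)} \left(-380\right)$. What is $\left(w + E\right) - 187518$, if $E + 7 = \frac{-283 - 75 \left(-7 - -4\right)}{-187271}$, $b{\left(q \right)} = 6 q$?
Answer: $- \frac{37679861497}{187271} \approx -2.0121 \cdot 10^{5}$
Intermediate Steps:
$w = -13680$ ($w = 6 \left(-5 + 2\right) \left(-2\right) \left(-380\right) = 6 \left(\left(-3\right) \left(-2\right)\right) \left(-380\right) = 6 \cdot 6 \left(-380\right) = 36 \left(-380\right) = -13680$)
$E = - \frac{1310839}{187271}$ ($E = -7 + \frac{-283 - 75 \left(-7 - -4\right)}{-187271} = -7 + \left(-283 - 75 \left(-7 + 4\right)\right) \left(- \frac{1}{187271}\right) = -7 + \left(-283 - -225\right) \left(- \frac{1}{187271}\right) = -7 + \left(-283 + 225\right) \left(- \frac{1}{187271}\right) = -7 - - \frac{58}{187271} = -7 + \frac{58}{187271} = - \frac{1310839}{187271} \approx -6.9997$)
$\left(w + E\right) - 187518 = \left(-13680 - \frac{1310839}{187271}\right) - 187518 = - \frac{2563178119}{187271} - 187518 = - \frac{37679861497}{187271}$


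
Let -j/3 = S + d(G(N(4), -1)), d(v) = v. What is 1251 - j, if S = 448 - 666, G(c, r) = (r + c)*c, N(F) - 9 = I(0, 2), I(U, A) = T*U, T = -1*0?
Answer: 813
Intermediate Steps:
T = 0
I(U, A) = 0 (I(U, A) = 0*U = 0)
N(F) = 9 (N(F) = 9 + 0 = 9)
G(c, r) = c*(c + r) (G(c, r) = (c + r)*c = c*(c + r))
S = -218
j = 438 (j = -3*(-218 + 9*(9 - 1)) = -3*(-218 + 9*8) = -3*(-218 + 72) = -3*(-146) = 438)
1251 - j = 1251 - 1*438 = 1251 - 438 = 813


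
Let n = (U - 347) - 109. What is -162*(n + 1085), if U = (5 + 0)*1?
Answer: -102708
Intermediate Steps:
U = 5 (U = 5*1 = 5)
n = -451 (n = (5 - 347) - 109 = -342 - 109 = -451)
-162*(n + 1085) = -162*(-451 + 1085) = -162*634 = -102708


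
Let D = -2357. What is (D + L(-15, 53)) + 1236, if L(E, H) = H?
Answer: -1068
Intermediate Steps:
(D + L(-15, 53)) + 1236 = (-2357 + 53) + 1236 = -2304 + 1236 = -1068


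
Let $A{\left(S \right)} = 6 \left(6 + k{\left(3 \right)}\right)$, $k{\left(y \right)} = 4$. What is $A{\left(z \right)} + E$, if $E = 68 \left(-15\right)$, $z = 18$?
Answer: $-960$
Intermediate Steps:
$A{\left(S \right)} = 60$ ($A{\left(S \right)} = 6 \left(6 + 4\right) = 6 \cdot 10 = 60$)
$E = -1020$
$A{\left(z \right)} + E = 60 - 1020 = -960$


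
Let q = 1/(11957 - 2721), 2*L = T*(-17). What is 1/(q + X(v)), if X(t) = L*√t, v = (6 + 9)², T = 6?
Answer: -9236/7065539 ≈ -0.0013072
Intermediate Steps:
L = -51 (L = (6*(-17))/2 = (½)*(-102) = -51)
v = 225 (v = 15² = 225)
q = 1/9236 ≈ 0.00010827
X(t) = -51*√t
1/(q + X(v)) = 1/(1/9236 - 51*√225) = 1/(1/9236 - 51*15) = 1/(1/9236 - 765) = 1/(-7065539/9236) = -9236/7065539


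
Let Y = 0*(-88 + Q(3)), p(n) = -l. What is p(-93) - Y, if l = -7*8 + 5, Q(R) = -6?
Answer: 51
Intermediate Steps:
l = -51 (l = -56 + 5 = -51)
p(n) = 51 (p(n) = -1*(-51) = 51)
Y = 0 (Y = 0*(-88 - 6) = 0*(-94) = 0)
p(-93) - Y = 51 - 1*0 = 51 + 0 = 51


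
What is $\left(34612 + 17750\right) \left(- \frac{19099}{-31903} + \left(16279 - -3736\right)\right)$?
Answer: $\frac{33436155355128}{31903} \approx 1.0481 \cdot 10^{9}$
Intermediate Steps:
$\left(34612 + 17750\right) \left(- \frac{19099}{-31903} + \left(16279 - -3736\right)\right) = 52362 \left(\left(-19099\right) \left(- \frac{1}{31903}\right) + \left(16279 + 3736\right)\right) = 52362 \left(\frac{19099}{31903} + 20015\right) = 52362 \cdot \frac{638557644}{31903} = \frac{33436155355128}{31903}$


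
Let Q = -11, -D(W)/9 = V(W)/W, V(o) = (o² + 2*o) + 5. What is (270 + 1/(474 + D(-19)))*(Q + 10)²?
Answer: 3228679/11958 ≈ 270.00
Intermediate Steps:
V(o) = 5 + o² + 2*o
D(W) = -9*(5 + W² + 2*W)/W
(270 + 1/(474 + D(-19)))*(Q + 10)² = (270 + 1/(474 + (-18 - 45/(-19) - 9*(-19))))*(-11 + 10)² = (270 + 1/(474 + (-18 - 45*(-1/19) + 171)))*(-1)² = (270 + 1/(474 + (-18 + 45/19 + 171)))*1 = (270 + 1/(474 + 2952/19))*1 = (270 + 1/(11958/19))*1 = (270 + 19/11958)*1 = (3228679/11958)*1 = 3228679/11958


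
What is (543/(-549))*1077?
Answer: -64979/61 ≈ -1065.2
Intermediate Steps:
(543/(-549))*1077 = (543*(-1/549))*1077 = -181/183*1077 = -64979/61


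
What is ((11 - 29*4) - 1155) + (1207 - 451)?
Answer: -504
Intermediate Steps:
((11 - 29*4) - 1155) + (1207 - 451) = ((11 - 116) - 1155) + 756 = (-105 - 1155) + 756 = -1260 + 756 = -504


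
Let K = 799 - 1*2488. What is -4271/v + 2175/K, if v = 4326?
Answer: -5540923/2435538 ≈ -2.2750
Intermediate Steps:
K = -1689 (K = 799 - 2488 = -1689)
-4271/v + 2175/K = -4271/4326 + 2175/(-1689) = -4271*1/4326 + 2175*(-1/1689) = -4271/4326 - 725/563 = -5540923/2435538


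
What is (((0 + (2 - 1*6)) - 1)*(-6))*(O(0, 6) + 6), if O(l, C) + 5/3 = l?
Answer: 130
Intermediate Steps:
O(l, C) = -5/3 + l
(((0 + (2 - 1*6)) - 1)*(-6))*(O(0, 6) + 6) = (((0 + (2 - 1*6)) - 1)*(-6))*((-5/3 + 0) + 6) = (((0 + (2 - 6)) - 1)*(-6))*(-5/3 + 6) = (((0 - 4) - 1)*(-6))*(13/3) = ((-4 - 1)*(-6))*(13/3) = -5*(-6)*(13/3) = 30*(13/3) = 130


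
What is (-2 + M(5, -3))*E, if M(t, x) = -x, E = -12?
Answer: -12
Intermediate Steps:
(-2 + M(5, -3))*E = (-2 - 1*(-3))*(-12) = (-2 + 3)*(-12) = 1*(-12) = -12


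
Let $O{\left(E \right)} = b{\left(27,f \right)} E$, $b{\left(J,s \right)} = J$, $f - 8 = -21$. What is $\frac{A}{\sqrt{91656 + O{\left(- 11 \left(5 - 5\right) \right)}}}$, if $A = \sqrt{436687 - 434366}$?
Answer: $\frac{\sqrt{5909266}}{15276} \approx 0.15913$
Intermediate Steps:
$f = -13$ ($f = 8 - 21 = -13$)
$A = \sqrt{2321} \approx 48.177$
$O{\left(E \right)} = 27 E$
$\frac{A}{\sqrt{91656 + O{\left(- 11 \left(5 - 5\right) \right)}}} = \frac{\sqrt{2321}}{\sqrt{91656 + 27 \left(- 11 \left(5 - 5\right)\right)}} = \frac{\sqrt{2321}}{\sqrt{91656 + 27 \left(\left(-11\right) 0\right)}} = \frac{\sqrt{2321}}{\sqrt{91656 + 27 \cdot 0}} = \frac{\sqrt{2321}}{\sqrt{91656 + 0}} = \frac{\sqrt{2321}}{\sqrt{91656}} = \frac{\sqrt{2321}}{6 \sqrt{2546}} = \sqrt{2321} \frac{\sqrt{2546}}{15276} = \frac{\sqrt{5909266}}{15276}$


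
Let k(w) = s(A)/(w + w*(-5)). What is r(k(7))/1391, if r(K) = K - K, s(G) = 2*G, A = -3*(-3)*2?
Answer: 0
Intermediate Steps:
A = 18 (A = 9*2 = 18)
k(w) = -9/w (k(w) = (2*18)/(w + w*(-5)) = 36/(w - 5*w) = 36/((-4*w)) = 36*(-1/(4*w)) = -9/w)
r(K) = 0
r(k(7))/1391 = 0/1391 = 0*(1/1391) = 0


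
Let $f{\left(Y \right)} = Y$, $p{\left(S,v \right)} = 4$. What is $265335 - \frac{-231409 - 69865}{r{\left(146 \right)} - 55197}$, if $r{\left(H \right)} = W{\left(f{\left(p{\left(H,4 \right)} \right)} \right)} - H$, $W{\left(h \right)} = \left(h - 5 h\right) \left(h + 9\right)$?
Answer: $\frac{14739323311}{55551} \approx 2.6533 \cdot 10^{5}$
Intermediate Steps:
$W{\left(h \right)} = - 4 h \left(9 + h\right)$
$r{\left(H \right)} = -208 - H$ ($r{\left(H \right)} = \left(-4\right) 4 \left(9 + 4\right) - H = \left(-4\right) 4 \cdot 13 - H = -208 - H$)
$265335 - \frac{-231409 - 69865}{r{\left(146 \right)} - 55197} = 265335 - \frac{-231409 - 69865}{\left(-208 - 146\right) - 55197} = 265335 - - \frac{301274}{\left(-208 - 146\right) - 55197} = 265335 - - \frac{301274}{-354 - 55197} = 265335 - - \frac{301274}{-55551} = 265335 - \left(-301274\right) \left(- \frac{1}{55551}\right) = 265335 - \frac{301274}{55551} = \frac{14739323311}{55551}$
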